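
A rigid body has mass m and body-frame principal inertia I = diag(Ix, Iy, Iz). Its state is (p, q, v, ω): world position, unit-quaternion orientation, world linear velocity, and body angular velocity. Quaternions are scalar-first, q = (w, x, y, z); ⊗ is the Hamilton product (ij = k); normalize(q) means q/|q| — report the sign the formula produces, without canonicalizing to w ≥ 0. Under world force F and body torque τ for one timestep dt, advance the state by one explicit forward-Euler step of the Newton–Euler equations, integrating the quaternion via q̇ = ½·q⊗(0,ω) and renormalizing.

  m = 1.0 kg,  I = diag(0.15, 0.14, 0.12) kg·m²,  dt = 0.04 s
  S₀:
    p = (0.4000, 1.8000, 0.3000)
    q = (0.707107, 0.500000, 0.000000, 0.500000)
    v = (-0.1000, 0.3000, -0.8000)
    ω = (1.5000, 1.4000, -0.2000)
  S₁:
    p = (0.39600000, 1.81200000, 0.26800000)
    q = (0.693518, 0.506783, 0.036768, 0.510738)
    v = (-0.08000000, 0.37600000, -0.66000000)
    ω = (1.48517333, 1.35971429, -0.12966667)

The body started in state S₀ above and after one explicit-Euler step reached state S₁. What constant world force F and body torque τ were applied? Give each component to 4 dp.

v₁ − v₀ = (0.02000000, 0.07600000, 0.14000000)
m·(v₁−v₀)/dt = (0.5000, 1.9000, 3.5000)
Δω = ω₁−ω₀ = (-0.01482667, -0.04028571, 0.07033333)
gyro term ω₀×Iω₀ = (0.0056, -0.0090, -0.0210)
I·α + gyro = (-0.0500, -0.1500, 0.1900)

F = (0.5000, 1.9000, 3.5000)
τ = (-0.0500, -0.1500, 0.1900)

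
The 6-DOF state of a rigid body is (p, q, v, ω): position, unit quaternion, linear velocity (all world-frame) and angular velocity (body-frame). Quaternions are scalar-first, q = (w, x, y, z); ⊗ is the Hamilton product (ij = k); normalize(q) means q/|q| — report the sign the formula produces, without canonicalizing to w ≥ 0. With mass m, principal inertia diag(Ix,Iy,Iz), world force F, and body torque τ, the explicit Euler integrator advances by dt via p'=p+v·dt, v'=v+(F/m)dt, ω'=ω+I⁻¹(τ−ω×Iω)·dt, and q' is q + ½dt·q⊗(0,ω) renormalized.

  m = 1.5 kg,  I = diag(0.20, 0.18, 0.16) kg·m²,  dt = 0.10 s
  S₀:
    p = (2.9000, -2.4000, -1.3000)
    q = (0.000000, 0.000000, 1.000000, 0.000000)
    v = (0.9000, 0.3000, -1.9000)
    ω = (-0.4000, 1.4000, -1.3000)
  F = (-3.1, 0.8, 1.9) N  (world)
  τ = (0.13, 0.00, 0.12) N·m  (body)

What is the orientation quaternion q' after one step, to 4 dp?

q' = (-0.0697, -0.0647, 0.9953, 0.0199)

2q̇ = q⊗(0,ω) = (-1.4000000, -1.3000000, 0.0000000, 0.4000000)
q + ½dt·q⊗(0,ω), renormalized = (-0.0697, -0.0647, 0.9953, 0.0199)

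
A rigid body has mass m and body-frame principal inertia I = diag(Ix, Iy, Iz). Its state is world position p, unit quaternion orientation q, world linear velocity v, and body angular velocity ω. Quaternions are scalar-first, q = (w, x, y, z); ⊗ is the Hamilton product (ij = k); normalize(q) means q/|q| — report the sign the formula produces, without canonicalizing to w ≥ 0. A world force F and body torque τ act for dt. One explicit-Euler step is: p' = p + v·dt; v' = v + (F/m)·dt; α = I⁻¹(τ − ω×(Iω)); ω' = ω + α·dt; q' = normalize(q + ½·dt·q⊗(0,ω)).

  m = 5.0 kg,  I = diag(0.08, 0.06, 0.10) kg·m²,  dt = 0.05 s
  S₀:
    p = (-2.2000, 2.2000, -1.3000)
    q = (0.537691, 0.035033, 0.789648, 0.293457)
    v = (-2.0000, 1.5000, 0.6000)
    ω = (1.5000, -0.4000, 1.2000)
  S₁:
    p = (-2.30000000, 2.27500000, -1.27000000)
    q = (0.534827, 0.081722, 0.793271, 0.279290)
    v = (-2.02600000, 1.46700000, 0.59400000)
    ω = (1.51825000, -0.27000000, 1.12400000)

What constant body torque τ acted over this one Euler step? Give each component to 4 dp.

τ = (0.0100, 0.1200, -0.1400)

ω₁ − ω₀ = (0.01825000, 0.13000000, -0.07600000)
applied torque τ = (0.0100, 0.1200, -0.1400)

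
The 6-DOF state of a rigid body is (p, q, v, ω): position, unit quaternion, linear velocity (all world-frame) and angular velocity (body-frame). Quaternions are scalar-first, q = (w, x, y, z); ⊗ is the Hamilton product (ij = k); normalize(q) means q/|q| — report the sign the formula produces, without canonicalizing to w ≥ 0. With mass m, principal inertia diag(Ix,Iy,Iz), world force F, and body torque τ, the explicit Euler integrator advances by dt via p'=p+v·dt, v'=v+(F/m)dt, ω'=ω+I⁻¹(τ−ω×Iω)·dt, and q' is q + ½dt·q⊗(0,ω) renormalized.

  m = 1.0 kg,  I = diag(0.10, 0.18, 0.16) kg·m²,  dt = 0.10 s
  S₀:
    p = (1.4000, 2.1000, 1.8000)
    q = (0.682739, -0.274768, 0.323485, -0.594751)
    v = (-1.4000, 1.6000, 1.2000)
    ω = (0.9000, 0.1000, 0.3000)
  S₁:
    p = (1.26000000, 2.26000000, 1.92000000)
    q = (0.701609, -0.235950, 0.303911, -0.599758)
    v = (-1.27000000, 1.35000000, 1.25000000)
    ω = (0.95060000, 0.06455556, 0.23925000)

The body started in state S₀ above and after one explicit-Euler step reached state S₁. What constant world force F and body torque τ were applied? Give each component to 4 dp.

Δv = v₁−v₀ = (0.13000000, -0.25000000, 0.05000000)
m·(v₁−v₀)/dt = (1.3000, -2.5000, 0.5000)
Δω = ω₁−ω₀ = (0.05060000, -0.03544444, -0.06075000)
precession coupling = (-0.0006, -0.0162, 0.0072)
applied torque τ = (0.0500, -0.0800, -0.0900)

F = (1.3000, -2.5000, 0.5000)
τ = (0.0500, -0.0800, -0.0900)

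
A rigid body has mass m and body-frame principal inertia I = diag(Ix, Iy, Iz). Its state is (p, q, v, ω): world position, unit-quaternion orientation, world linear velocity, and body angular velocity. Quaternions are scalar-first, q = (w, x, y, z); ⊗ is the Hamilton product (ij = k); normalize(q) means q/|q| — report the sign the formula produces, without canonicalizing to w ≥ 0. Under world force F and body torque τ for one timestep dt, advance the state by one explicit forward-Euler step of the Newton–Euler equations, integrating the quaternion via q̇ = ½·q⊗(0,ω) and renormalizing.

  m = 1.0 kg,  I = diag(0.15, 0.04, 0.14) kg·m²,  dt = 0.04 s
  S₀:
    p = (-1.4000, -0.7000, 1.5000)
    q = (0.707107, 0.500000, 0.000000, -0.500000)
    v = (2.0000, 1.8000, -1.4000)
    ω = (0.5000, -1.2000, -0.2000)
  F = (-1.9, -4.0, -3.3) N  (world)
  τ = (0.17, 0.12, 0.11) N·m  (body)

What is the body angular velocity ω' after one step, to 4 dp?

ω' = (0.5389, -1.0790, -0.1874)

(τ − ω×Iω)/I = (0.9733, 3.0250, 0.3143)
ω + α·dt = (0.5389, -1.0790, -0.1874)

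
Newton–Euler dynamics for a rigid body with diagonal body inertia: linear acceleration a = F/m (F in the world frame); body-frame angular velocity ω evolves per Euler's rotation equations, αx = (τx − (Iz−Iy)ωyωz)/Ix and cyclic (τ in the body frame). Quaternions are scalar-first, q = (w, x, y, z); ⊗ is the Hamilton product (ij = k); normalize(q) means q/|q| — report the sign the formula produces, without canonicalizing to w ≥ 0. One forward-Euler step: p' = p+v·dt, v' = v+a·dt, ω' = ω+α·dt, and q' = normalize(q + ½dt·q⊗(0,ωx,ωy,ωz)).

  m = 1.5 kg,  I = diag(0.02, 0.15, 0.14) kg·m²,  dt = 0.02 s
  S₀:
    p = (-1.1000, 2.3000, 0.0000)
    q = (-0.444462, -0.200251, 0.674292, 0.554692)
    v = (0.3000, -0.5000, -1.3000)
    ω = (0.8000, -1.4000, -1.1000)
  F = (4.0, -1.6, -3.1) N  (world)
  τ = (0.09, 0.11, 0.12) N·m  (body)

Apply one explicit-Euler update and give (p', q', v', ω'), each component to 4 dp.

p' = p + v·dt = (-1.0940, 2.2900, -0.0260)
v + (F/m)dt = (0.3533, -0.5213, -1.3413)
gyro term ω×Iω = (-0.0154, 0.1056, -0.1456)
(τ − ω×Iω)/I = (5.2700, 0.0293, 1.8971)
ω' = ω + α·dt = (0.9054, -1.3994, -1.0621)
2q̇ = q⊗(0,ω) = (1.7143708, -0.3207220, 0.8457243, 0.2298260)
q + ½dt·q⊗(0,ω), renormalized = (-0.4272, -0.2034, 0.6826, 0.5569)

p' = (-1.0940, 2.2900, -0.0260)
q' = (-0.4272, -0.2034, 0.6826, 0.5569)
v' = (0.3533, -0.5213, -1.3413)
ω' = (0.9054, -1.3994, -1.0621)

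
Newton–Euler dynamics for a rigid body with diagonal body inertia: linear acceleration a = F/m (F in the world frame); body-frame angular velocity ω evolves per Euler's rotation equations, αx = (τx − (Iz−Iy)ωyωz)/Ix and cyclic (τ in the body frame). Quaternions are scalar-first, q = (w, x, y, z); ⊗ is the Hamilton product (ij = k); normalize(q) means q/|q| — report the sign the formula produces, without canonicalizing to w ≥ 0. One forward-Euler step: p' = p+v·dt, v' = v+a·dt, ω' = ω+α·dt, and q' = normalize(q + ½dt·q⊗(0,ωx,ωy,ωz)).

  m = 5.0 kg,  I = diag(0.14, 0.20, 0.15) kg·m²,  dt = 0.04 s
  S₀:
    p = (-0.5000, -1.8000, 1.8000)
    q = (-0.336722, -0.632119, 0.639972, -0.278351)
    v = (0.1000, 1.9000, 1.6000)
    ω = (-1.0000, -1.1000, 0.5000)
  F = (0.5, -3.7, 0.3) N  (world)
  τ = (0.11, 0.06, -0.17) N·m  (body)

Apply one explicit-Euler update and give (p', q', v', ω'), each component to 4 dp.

p' = (-0.4960, -1.7240, 1.8640)
q' = (-0.3323, -0.6248, 0.6589, -0.2549)
v' = (0.1040, 1.8704, 1.6024)
ω' = (-0.9764, -1.0890, 0.4371)

p + v·dt = (-0.4960, -1.7240, 1.8640)
v + (F/m)dt = (0.1040, 1.8704, 1.6024)
angular accel α = (0.5893, 0.2750, -1.5733)
ω + α·dt = (-0.9764, -1.0890, 0.4371)
q⊗(0,ω) = (0.2110257, 0.3505219, 0.9648047, 1.1669419)
q + ½dt·q⊗(0,ω), renormalized = (-0.3323, -0.6248, 0.6589, -0.2549)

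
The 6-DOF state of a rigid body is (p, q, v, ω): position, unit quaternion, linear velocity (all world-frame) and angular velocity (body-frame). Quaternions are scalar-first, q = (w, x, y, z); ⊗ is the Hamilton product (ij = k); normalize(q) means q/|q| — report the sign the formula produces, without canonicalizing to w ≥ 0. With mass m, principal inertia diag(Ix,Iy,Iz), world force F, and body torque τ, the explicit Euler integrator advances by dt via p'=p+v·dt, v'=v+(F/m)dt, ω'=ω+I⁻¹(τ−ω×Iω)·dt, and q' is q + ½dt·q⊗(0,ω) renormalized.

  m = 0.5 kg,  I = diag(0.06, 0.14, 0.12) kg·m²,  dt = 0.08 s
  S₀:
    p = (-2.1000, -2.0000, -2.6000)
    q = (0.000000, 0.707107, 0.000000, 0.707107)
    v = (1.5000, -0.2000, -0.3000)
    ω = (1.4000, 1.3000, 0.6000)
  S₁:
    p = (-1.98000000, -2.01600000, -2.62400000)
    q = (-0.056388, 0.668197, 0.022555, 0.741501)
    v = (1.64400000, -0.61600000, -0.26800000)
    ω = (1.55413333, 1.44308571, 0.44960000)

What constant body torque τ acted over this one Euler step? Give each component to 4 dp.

ω₁ − ω₀ = (0.15413333, 0.14308571, -0.15040000)
ω₀×(Iω₀) = (-0.0156, -0.0504, 0.1456)
τ = I·(Δω/dt) + ω₀×(Iω₀) = (0.1000, 0.2000, -0.0800)

τ = (0.1000, 0.2000, -0.0800)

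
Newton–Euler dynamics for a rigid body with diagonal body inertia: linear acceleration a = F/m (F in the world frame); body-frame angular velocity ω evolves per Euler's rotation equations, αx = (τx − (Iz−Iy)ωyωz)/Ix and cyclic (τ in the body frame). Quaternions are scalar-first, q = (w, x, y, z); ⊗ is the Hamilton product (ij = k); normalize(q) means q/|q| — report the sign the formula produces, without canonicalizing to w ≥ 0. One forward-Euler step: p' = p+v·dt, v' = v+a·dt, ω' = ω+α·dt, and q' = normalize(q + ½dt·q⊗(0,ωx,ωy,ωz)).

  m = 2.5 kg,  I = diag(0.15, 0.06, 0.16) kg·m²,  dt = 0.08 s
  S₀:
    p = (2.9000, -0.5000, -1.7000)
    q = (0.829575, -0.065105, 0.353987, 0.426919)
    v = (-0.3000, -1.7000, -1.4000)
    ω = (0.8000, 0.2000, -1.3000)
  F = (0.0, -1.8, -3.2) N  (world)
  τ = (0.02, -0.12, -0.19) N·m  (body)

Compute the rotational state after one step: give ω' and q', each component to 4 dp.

ω' = (0.8245, 0.0261, -1.3878)
q' = (0.8494, -0.0603, 0.3702, 0.3712)

(τ − ω×Iω)/I = (0.3067, -2.1733, -1.0975)
ω' = ω + α·dt = (0.8245, 0.0261, -1.3878)
Hamilton product q⊗(0,ω) = (0.5362813, 0.1180931, 0.4228137, -1.3746581)
q' = normalize(q + ½dt·q⊗(0,ω)) = (0.8494, -0.0603, 0.3702, 0.3712)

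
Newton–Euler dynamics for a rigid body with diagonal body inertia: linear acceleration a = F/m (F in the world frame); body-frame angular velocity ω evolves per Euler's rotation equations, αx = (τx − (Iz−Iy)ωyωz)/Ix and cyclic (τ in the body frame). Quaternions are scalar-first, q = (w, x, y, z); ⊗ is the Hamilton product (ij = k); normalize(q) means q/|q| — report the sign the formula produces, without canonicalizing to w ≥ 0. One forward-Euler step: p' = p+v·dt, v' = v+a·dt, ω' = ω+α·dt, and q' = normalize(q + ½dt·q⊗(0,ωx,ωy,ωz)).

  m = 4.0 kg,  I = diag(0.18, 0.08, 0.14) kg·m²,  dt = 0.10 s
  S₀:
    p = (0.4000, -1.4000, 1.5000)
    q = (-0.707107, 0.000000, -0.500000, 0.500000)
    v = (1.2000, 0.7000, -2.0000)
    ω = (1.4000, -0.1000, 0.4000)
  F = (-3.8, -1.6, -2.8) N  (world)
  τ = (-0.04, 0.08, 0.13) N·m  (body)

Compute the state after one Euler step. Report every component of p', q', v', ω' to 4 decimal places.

p' = (0.5200, -1.3300, 1.3000)
q' = (-0.7177, -0.0568, -0.4602, 0.5195)
v' = (1.1050, 0.6600, -2.0700)
ω' = (1.3791, -0.0280, 0.4829)

linear accel F/m = (-0.9500, -0.4000, -0.7000)
p + v·dt = (0.5200, -1.3300, 1.3000)
v' = v + a·dt = (1.1050, 0.6600, -2.0700)
angular accel α = (-0.2089, 0.7200, 0.8286)
ω' = ω + α·dt = (1.3791, -0.0280, 0.4829)
Hamilton product q⊗(0,ω) = (-0.2500000, -1.1399498, 0.7707107, 0.4171572)
q' = normalize(q + ½dt·q⊗(0,ω)) = (-0.7177, -0.0568, -0.4602, 0.5195)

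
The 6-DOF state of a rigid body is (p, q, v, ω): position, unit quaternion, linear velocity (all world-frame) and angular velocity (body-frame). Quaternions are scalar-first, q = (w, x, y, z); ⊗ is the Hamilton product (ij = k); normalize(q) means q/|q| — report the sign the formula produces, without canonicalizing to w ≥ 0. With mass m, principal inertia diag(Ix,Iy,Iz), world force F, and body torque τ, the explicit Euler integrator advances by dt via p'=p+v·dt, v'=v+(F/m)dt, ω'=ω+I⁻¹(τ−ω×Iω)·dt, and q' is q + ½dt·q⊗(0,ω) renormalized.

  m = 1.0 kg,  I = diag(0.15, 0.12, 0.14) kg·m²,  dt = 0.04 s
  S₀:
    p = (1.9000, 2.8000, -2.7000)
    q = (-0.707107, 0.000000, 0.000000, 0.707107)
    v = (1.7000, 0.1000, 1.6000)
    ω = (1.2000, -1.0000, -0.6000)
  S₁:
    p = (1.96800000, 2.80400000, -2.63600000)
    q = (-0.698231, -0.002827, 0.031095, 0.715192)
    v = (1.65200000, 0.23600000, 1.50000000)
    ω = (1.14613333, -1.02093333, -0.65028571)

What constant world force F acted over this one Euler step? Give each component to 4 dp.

F = (-1.2000, 3.4000, -2.5000)

Δv = v₁−v₀ = (-0.04800000, 0.13600000, -0.10000000)
m·(v₁−v₀)/dt = (-1.2000, 3.4000, -2.5000)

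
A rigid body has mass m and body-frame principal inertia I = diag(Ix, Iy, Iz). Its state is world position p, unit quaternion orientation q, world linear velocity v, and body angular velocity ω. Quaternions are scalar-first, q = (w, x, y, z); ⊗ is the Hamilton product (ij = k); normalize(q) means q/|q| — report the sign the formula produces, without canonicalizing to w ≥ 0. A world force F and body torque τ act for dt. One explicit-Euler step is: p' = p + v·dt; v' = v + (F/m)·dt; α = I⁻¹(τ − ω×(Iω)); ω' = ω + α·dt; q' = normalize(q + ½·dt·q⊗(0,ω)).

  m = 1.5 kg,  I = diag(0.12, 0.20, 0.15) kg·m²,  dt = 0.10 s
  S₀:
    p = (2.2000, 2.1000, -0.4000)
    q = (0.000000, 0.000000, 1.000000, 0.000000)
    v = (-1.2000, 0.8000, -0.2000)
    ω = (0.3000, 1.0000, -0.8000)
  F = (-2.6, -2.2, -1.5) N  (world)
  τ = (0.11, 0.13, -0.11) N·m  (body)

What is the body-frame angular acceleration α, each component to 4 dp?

α = (0.5833, 0.6140, -0.8933)

ω×(Iω) gyroscopic = (0.0400, 0.0072, 0.0240)
α = I⁻¹(τ − ω×Iω) = (0.5833, 0.6140, -0.8933)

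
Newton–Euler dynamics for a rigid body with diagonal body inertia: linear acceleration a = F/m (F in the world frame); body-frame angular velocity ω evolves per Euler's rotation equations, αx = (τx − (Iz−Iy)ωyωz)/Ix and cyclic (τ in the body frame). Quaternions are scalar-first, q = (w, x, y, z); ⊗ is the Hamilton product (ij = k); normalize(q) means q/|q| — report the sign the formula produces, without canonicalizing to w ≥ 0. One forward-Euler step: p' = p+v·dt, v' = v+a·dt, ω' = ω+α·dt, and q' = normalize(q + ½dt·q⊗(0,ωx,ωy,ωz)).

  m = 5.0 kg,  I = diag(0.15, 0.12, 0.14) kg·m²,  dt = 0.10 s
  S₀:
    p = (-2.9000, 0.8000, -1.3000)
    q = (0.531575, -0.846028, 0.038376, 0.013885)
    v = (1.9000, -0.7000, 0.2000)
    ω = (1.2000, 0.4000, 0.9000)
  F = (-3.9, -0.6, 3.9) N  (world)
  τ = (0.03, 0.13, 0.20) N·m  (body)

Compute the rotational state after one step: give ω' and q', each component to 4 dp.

ω' = (1.2152, 0.4993, 1.0531)
q' = (0.5792, -0.8102, 0.0876, 0.0185)

gyro term ω×Iω = (0.0072, 0.0108, -0.0144)
angular accel α = (0.1520, 0.9933, 1.5314)
new body rate ω' = (1.2152, 0.4993, 1.0531)
q⊗(0,ω) = (0.9873867, 0.6668744, 0.9907172, 0.0939551)
q + ½dt·q⊗(0,ω), renormalized = (0.5792, -0.8102, 0.0876, 0.0185)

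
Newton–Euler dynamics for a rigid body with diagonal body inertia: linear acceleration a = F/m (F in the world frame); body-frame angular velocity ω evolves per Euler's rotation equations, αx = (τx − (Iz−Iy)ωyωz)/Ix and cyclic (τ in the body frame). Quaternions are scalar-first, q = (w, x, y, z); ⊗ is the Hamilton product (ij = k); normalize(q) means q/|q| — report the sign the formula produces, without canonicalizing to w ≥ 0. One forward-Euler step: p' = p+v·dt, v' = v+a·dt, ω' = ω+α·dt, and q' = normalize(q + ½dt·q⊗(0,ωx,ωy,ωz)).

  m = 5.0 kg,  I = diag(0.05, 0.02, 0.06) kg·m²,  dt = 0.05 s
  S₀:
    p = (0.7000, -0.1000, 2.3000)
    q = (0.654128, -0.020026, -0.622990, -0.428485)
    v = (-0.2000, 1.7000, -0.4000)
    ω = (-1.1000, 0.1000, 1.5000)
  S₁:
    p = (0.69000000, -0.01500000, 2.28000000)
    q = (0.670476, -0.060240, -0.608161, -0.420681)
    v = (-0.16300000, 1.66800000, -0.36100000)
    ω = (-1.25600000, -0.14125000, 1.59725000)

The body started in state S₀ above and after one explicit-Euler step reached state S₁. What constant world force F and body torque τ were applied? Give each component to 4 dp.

Δω = ω₁−ω₀ = (-0.15600000, -0.24125000, 0.09725000)
gyro term ω₀×Iω₀ = (0.0060, 0.0165, 0.0033)
τ = I·(Δω/dt) + ω₀×(Iω₀) = (-0.1500, -0.0800, 0.1200)
Δv = v₁−v₀ = (0.03700000, -0.03200000, 0.03900000)
m·(v₁−v₀)/dt = (3.7000, -3.2000, 3.9000)

F = (3.7000, -3.2000, 3.9000)
τ = (-0.1500, -0.0800, 0.1200)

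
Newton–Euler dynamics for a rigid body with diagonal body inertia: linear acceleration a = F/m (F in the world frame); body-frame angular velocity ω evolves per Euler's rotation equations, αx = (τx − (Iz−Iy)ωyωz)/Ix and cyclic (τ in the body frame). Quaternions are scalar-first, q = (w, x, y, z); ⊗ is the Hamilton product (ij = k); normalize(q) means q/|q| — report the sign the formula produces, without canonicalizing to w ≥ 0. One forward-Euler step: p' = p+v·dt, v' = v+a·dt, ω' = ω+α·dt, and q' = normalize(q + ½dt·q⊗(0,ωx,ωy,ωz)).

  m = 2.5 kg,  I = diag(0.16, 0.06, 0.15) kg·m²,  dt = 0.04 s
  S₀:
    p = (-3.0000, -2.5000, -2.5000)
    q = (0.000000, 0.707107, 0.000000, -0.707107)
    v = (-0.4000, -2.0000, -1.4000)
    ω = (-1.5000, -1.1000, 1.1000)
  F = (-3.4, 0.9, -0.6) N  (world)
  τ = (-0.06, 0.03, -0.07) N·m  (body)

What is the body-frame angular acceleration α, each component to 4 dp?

precession coupling ω×(Iω) = (-0.1089, -0.0165, -0.1650)
angular accel α = (0.3056, 0.7750, 0.6333)

α = (0.3056, 0.7750, 0.6333)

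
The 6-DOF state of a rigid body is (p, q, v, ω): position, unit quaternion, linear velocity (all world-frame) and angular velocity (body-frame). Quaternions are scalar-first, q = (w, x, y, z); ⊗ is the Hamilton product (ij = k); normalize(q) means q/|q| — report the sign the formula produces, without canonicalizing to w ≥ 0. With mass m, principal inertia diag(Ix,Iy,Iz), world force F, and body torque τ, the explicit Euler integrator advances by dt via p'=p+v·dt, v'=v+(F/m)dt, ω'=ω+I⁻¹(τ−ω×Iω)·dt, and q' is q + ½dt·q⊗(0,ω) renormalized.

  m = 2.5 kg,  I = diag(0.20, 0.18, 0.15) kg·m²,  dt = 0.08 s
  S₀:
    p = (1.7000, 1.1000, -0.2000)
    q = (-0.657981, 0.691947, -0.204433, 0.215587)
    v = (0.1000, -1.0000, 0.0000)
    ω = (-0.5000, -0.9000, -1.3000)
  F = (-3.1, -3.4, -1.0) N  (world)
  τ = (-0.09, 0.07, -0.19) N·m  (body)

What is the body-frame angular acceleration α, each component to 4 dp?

α = (-0.2745, 0.2083, -1.2067)

precession coupling ω×(Iω) = (-0.0351, 0.0325, -0.0090)
angular accel α = (-0.2745, 0.2083, -1.2067)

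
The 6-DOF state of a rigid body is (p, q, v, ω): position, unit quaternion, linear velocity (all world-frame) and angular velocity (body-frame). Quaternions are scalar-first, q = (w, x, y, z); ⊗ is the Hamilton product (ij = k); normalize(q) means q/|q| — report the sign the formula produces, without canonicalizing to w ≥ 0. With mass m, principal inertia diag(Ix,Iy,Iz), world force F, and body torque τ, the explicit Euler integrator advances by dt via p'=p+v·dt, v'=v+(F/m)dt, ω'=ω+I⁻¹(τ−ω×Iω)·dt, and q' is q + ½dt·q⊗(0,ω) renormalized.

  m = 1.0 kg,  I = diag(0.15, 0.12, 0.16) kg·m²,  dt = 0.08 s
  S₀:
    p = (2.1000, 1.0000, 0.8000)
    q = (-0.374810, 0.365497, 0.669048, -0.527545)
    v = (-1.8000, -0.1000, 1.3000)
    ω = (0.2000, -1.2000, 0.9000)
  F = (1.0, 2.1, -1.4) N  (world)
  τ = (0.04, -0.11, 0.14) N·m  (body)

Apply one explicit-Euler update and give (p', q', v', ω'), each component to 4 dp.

p' = p + v·dt = (1.9560, 0.9920, 0.9040)
v + (F/m)dt = (-1.7200, 0.0680, 1.1880)
precession coupling ω×(Iω) = (-0.0432, -0.0018, 0.0072)
angular accel α = (0.5547, -0.9017, 0.8300)
new body rate ω' = (0.2444, -1.2721, 0.9664)
2q̇ = q⊗(0,ω) = (1.2045487, -0.1058728, 0.0153157, -0.9097350)
updated quaternion q' = (-0.3260, 0.3606, 0.6684, -0.5629)

p' = (1.9560, 0.9920, 0.9040)
q' = (-0.3260, 0.3606, 0.6684, -0.5629)
v' = (-1.7200, 0.0680, 1.1880)
ω' = (0.2444, -1.2721, 0.9664)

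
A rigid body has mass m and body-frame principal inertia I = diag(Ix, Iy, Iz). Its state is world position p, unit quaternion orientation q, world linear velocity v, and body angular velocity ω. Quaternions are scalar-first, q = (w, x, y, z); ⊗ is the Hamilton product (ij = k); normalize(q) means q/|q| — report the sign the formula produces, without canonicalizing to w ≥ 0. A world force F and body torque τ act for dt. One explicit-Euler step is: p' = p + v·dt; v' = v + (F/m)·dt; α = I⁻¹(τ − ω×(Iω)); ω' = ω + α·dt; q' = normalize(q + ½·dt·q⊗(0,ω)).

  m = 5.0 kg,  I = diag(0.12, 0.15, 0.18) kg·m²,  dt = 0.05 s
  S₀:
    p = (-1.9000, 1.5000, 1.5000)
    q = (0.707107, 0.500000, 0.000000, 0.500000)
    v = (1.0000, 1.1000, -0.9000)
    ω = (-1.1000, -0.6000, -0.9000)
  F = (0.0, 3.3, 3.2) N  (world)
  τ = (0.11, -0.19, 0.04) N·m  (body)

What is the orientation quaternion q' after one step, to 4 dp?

Hamilton product q⊗(0,ω) = (1.0000000, -0.4778177, -0.5242642, -0.9363963)
q + ½dt·q⊗(0,ω), renormalized = (0.7316, 0.4877, -0.0131, 0.4762)

q' = (0.7316, 0.4877, -0.0131, 0.4762)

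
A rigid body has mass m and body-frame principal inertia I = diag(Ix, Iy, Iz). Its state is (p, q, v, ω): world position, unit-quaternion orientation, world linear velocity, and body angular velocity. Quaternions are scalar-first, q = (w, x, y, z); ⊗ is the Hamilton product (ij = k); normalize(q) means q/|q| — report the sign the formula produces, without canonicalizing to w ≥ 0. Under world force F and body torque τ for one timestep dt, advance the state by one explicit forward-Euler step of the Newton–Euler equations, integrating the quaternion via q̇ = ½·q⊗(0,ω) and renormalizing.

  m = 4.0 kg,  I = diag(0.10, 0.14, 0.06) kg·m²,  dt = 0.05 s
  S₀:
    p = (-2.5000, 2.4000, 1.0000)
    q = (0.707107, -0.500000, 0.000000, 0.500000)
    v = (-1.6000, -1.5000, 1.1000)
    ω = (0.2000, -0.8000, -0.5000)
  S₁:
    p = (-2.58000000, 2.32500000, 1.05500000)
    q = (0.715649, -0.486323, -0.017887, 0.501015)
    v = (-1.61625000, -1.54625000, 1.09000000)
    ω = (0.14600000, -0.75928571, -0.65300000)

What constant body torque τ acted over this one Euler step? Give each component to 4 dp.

τ = (-0.1400, 0.1100, -0.1900)

rate change Δω = (-0.05400000, 0.04071429, -0.15300000)
gyro term ω₀×Iω₀ = (-0.0320, -0.0040, -0.0064)
τ = I·(Δω/dt) + ω₀×(Iω₀) = (-0.1400, 0.1100, -0.1900)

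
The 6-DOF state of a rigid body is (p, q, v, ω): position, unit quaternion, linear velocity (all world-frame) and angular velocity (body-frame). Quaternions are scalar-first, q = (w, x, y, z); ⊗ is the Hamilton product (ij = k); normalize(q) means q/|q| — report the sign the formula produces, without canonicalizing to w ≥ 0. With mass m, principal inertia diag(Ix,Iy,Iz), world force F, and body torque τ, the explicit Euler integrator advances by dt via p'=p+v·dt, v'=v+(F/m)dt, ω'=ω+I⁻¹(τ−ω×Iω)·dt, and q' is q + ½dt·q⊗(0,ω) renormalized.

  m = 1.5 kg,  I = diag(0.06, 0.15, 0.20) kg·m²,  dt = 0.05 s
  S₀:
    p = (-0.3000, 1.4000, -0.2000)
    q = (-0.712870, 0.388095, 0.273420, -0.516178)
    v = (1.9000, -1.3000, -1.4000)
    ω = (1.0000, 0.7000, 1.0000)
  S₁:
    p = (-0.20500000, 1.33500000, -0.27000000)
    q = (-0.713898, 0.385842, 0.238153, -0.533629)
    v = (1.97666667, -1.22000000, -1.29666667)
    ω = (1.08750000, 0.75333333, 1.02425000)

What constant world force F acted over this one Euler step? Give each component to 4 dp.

F = (2.3000, 2.4000, 3.1000)

Δv = v₁−v₀ = (0.07666667, 0.08000000, 0.10333333)
m·(v₁−v₀)/dt = (2.3000, 2.4000, 3.1000)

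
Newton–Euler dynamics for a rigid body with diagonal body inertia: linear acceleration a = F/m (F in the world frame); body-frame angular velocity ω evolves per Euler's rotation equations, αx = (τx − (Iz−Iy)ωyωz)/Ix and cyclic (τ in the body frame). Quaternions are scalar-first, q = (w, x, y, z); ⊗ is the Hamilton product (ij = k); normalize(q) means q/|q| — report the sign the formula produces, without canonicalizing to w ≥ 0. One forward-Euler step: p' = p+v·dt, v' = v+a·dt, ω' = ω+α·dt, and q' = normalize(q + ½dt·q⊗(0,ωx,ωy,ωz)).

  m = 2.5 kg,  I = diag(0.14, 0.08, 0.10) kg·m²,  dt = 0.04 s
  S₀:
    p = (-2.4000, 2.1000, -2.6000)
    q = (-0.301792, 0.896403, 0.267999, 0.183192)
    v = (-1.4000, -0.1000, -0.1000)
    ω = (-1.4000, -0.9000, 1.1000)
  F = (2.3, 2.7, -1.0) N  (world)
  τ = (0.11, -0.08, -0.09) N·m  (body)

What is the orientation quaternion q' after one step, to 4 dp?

q' = (-0.2757, 0.9133, 0.2484, 0.1678)

2q̇ = q⊗(0,ω) = (1.2946521, 0.8821805, -0.9708993, -0.7635353)
updated quaternion q' = (-0.2757, 0.9133, 0.2484, 0.1678)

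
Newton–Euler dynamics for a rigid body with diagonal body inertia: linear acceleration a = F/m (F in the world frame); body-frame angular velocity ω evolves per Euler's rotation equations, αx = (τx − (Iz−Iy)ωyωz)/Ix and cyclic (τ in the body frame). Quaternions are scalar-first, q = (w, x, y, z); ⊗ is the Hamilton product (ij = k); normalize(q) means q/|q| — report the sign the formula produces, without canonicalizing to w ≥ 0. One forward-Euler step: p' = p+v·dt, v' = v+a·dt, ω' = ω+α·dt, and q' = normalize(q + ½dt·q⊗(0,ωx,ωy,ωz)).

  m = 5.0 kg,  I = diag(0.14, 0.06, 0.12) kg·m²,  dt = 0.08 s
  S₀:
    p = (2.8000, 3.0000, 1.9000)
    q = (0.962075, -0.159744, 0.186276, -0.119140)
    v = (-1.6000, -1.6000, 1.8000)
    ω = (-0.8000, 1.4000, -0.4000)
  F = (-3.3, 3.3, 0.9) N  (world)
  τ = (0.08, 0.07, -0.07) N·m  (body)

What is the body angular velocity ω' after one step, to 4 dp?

(τ − ω×Iω)/I = (0.8114, 1.0600, -1.3300)
ω' = ω + α·dt = (-0.7351, 1.4848, -0.5064)

ω' = (-0.7351, 1.4848, -0.5064)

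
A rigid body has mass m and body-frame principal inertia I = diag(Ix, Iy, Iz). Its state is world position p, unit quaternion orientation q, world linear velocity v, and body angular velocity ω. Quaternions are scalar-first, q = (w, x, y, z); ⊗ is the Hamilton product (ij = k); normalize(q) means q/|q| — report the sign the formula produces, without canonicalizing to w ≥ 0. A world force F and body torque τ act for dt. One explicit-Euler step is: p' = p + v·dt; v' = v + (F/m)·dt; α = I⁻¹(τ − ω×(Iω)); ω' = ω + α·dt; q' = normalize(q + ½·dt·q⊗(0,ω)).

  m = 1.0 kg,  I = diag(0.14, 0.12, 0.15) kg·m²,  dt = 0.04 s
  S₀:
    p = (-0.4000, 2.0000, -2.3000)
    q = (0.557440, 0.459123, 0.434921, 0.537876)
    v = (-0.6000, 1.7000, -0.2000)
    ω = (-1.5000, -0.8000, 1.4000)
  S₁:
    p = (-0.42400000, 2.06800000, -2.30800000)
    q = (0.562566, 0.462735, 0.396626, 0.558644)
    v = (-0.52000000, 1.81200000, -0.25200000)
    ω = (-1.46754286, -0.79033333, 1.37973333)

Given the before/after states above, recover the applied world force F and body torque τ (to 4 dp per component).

Δω = ω₁−ω₀ = (0.03245714, 0.00966667, -0.02026667)
gyro term ω₀×Iω₀ = (-0.0336, 0.0210, -0.0240)
τ = I·(Δω/dt) + ω₀×(Iω₀) = (0.0800, 0.0500, -0.1000)
velocity change Δv = (0.08000000, 0.11200000, -0.05200000)
applied force F = (2.0000, 2.8000, -1.3000)

F = (2.0000, 2.8000, -1.3000)
τ = (0.0800, 0.0500, -0.1000)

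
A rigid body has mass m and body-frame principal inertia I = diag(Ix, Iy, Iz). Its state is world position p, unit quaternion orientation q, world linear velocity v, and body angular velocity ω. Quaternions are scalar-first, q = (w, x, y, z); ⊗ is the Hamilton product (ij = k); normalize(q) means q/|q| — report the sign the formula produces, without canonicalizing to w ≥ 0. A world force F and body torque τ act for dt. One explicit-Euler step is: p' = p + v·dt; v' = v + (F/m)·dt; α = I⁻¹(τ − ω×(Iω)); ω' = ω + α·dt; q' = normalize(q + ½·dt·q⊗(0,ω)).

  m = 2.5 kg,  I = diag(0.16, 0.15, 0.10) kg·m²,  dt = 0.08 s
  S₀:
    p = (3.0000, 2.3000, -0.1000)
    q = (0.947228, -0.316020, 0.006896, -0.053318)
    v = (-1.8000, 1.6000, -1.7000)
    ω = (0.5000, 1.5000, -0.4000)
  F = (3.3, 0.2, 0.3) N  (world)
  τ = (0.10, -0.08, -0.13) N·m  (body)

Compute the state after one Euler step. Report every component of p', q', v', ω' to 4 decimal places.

angular accel α = (0.4375, -0.4533, -1.2250)
new body rate ω' = (0.5350, 1.4637, -0.4980)
2q̇ = q⊗(0,ω) = (0.1263388, 0.5508326, 1.2677750, -0.8563692)
q' = normalize(q + ½dt·q⊗(0,ω)) = (0.9503, -0.2934, 0.0575, -0.0874)
a = (1.3200, 0.0800, 0.1200)
p + v·dt = (2.8560, 2.4280, -0.2360)
v + (F/m)dt = (-1.6944, 1.6064, -1.6904)

p' = (2.8560, 2.4280, -0.2360)
q' = (0.9503, -0.2934, 0.0575, -0.0874)
v' = (-1.6944, 1.6064, -1.6904)
ω' = (0.5350, 1.4637, -0.4980)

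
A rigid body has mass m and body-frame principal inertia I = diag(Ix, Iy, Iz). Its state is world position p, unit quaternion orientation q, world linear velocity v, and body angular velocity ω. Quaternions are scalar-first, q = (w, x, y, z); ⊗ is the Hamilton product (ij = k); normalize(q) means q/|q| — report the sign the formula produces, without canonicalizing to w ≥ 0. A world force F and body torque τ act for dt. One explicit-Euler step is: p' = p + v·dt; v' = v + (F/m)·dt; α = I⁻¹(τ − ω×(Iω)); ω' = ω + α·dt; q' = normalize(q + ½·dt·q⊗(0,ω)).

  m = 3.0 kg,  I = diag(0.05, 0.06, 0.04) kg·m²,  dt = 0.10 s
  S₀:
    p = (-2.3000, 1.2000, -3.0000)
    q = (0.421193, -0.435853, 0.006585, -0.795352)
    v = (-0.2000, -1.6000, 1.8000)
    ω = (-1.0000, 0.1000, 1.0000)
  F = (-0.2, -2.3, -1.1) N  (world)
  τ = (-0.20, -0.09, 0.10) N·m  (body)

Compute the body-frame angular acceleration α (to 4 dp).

α = (-3.9600, -1.3333, 2.5250)

ω×(Iω) gyroscopic = (-0.0020, -0.0100, -0.0010)
(τ − ω×Iω)/I = (-3.9600, -1.3333, 2.5250)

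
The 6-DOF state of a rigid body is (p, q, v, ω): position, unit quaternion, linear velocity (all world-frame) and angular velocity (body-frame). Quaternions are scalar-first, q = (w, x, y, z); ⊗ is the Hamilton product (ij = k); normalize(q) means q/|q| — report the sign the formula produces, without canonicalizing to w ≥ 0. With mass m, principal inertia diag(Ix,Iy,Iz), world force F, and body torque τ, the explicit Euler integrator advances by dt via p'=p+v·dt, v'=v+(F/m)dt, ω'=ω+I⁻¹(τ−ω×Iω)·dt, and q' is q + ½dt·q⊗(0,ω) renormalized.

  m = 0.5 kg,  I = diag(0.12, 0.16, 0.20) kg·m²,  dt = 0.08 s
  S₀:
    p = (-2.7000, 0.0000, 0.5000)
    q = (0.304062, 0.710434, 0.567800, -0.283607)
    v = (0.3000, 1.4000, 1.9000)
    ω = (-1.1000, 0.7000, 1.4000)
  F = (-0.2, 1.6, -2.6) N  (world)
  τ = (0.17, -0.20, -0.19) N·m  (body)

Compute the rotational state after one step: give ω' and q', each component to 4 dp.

ω×(Iω) gyroscopic = (0.0392, 0.1232, -0.0308)
angular accel α = (1.0900, -2.0200, -0.7960)
ω' = ω + α·dt = (-1.0128, 0.5384, 1.3363)
Hamilton product q⊗(0,ω) = (0.7810672, 0.6589767, -0.4697965, 1.5475706)
q + ½dt·q⊗(0,ω), renormalized = (0.3343, 0.7346, 0.5474, -0.2211)

ω' = (-1.0128, 0.5384, 1.3363)
q' = (0.3343, 0.7346, 0.5474, -0.2211)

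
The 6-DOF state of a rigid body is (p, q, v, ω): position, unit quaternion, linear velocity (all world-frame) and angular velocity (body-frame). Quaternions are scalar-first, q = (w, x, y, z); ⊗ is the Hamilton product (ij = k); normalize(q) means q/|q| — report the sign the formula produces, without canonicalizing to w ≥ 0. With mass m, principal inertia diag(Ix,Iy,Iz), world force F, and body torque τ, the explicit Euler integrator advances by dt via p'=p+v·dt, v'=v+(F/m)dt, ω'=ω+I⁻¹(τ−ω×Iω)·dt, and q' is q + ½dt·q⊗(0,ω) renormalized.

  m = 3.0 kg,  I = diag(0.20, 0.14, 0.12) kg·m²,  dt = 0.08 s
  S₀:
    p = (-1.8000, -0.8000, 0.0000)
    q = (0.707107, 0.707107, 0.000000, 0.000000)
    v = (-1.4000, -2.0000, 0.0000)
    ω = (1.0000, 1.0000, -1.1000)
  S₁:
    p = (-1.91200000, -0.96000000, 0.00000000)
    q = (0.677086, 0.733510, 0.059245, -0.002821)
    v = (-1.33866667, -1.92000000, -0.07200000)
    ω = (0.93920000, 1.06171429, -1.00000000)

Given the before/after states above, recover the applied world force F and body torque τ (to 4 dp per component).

F = (2.3000, 3.0000, -2.7000)
τ = (-0.1300, 0.0200, 0.0900)

Δω = ω₁−ω₀ = (-0.06080000, 0.06171429, 0.10000000)
precession coupling = (0.0220, -0.0880, -0.0600)
I·α + gyro = (-0.1300, 0.0200, 0.0900)
v₁ − v₀ = (0.06133333, 0.08000000, -0.07200000)
F = m·Δv/dt = (2.3000, 3.0000, -2.7000)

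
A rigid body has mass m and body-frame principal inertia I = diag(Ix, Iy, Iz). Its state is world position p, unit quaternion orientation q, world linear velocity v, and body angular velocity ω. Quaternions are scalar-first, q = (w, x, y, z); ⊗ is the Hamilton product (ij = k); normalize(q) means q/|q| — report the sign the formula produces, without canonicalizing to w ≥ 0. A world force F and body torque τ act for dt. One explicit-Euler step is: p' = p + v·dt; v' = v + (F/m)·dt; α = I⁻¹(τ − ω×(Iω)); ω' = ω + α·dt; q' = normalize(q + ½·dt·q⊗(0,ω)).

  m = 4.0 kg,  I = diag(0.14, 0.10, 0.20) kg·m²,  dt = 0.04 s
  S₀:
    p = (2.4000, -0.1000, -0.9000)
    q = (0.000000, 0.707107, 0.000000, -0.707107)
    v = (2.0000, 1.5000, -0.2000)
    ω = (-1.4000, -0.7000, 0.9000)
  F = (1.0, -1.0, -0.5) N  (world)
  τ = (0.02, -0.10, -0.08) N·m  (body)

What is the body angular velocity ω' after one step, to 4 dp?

ω' = (-1.3763, -0.7702, 0.8918)

gyro term ω×Iω = (-0.0630, 0.0756, -0.0392)
α = I⁻¹(τ − ω×Iω) = (0.5929, -1.7560, -0.2040)
ω + α·dt = (-1.3763, -0.7702, 0.8918)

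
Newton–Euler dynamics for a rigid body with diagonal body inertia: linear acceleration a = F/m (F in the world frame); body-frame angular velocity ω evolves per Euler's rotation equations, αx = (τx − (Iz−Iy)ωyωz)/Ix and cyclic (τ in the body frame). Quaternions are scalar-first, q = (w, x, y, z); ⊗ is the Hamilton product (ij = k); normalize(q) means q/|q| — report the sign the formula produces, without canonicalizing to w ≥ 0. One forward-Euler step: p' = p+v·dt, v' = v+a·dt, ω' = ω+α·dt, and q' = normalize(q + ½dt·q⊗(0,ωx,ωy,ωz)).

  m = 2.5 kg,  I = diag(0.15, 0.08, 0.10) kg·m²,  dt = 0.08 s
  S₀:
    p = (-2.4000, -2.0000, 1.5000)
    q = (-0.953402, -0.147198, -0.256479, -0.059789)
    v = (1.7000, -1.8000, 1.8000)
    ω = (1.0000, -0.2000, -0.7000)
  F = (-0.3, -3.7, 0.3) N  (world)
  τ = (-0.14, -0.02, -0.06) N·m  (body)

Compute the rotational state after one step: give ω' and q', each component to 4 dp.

gyro term ω×Iω = (0.0028, -0.0350, 0.0140)
(τ − ω×Iω)/I = (-0.9520, 0.1875, -0.7400)
ω' = ω + α·dt = (0.9238, -0.1850, -0.7592)
2q̇ = q⊗(0,ω) = (0.0540499, -0.7858245, 0.0278528, 0.9533000)
q' = normalize(q + ½dt·q⊗(0,ω)) = (-0.9501, -0.1784, -0.2551, -0.0216)

ω' = (0.9238, -0.1850, -0.7592)
q' = (-0.9501, -0.1784, -0.2551, -0.0216)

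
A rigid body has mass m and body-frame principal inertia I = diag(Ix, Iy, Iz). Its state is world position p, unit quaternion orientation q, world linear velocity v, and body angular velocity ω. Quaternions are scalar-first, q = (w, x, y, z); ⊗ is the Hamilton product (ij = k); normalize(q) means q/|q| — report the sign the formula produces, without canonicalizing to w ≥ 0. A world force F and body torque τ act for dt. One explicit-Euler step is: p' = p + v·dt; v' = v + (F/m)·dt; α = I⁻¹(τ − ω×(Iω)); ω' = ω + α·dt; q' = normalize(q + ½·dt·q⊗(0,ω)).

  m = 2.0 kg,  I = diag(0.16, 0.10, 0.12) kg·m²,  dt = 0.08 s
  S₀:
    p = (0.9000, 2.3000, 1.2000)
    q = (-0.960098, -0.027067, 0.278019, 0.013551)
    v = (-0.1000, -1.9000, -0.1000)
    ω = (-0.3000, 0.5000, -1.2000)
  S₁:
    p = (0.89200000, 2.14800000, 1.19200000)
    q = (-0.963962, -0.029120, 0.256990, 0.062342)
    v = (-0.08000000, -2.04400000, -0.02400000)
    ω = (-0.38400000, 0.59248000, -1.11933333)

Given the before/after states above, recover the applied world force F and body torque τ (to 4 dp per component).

velocity change Δv = (0.02000000, -0.14400000, 0.07600000)
m·(v₁−v₀)/dt = (0.5000, -3.6000, 1.9000)
rate change Δω = (-0.08400000, 0.09248000, 0.08066667)
I·α + gyro = (-0.1800, 0.1300, 0.1300)

F = (0.5000, -3.6000, 1.9000)
τ = (-0.1800, 0.1300, 0.1300)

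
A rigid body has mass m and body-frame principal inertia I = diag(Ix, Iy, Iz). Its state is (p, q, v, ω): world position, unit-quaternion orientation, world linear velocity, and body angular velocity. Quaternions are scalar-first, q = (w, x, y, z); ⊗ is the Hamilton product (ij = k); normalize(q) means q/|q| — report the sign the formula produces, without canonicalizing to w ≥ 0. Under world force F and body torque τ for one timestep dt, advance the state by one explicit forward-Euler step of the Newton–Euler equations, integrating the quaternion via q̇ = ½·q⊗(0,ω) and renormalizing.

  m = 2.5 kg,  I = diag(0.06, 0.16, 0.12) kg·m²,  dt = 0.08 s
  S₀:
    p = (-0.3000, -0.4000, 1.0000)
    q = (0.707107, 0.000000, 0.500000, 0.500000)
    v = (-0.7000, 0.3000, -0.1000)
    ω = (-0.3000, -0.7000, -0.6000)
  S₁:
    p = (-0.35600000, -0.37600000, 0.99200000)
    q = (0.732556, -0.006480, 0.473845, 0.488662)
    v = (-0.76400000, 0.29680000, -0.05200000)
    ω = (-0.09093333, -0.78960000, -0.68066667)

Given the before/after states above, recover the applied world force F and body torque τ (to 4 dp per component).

ω₁ − ω₀ = (0.20906667, -0.08960000, -0.08066667)
gyro term ω₀×Iω₀ = (-0.0168, -0.0108, 0.0210)
τ = I·(Δω/dt) + ω₀×(Iω₀) = (0.1400, -0.1900, -0.1000)
v₁ − v₀ = (-0.06400000, -0.00320000, 0.04800000)
F = m·Δv/dt = (-2.0000, -0.1000, 1.5000)

F = (-2.0000, -0.1000, 1.5000)
τ = (0.1400, -0.1900, -0.1000)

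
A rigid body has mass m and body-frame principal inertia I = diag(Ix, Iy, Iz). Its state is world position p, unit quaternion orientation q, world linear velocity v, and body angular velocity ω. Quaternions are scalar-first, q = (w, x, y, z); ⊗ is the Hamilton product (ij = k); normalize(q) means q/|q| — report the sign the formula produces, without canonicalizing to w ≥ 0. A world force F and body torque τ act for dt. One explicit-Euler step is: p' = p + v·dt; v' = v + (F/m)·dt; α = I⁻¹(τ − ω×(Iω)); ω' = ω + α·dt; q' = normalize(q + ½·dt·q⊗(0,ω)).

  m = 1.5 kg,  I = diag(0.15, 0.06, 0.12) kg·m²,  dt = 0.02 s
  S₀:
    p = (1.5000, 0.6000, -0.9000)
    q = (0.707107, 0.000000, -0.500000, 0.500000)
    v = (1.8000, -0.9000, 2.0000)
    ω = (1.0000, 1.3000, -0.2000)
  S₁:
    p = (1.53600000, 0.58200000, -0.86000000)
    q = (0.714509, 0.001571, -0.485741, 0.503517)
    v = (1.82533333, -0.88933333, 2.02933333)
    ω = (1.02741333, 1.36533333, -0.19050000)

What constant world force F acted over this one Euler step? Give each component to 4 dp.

velocity change Δv = (0.02533333, 0.01066667, 0.02933333)
m·(v₁−v₀)/dt = (1.9000, 0.8000, 2.2000)

F = (1.9000, 0.8000, 2.2000)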